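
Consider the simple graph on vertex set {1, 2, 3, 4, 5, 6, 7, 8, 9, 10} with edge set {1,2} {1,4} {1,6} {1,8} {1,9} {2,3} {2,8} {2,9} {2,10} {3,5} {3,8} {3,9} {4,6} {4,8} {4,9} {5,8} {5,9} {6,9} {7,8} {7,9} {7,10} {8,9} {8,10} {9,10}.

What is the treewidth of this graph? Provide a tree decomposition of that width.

The largest bag has 4 vertices, giving width 3; this decomposition certifies tw(G) ≤ 3. For the lower bound, the 4 vertices {1, 2, 8, 9} are pairwise adjacent, and any tree decomposition puts a clique entirely inside one bag — forcing width ≥ 3. The upper and lower bounds meet at 3, so that is the treewidth.

Treewidth 3.
Bags: B1 = {1, 2, 8, 9}  B2 = {1, 4, 8, 9}  B3 = {2, 8, 9, 10}  B4 = {2, 3, 8, 9}  B5 = {7, 8, 9, 10}  B6 = {1, 4, 6, 9}  B7 = {3, 5, 8, 9}
Tree: B1–B2, B1–B3, B1–B4, B3–B5, B2–B6, B4–B7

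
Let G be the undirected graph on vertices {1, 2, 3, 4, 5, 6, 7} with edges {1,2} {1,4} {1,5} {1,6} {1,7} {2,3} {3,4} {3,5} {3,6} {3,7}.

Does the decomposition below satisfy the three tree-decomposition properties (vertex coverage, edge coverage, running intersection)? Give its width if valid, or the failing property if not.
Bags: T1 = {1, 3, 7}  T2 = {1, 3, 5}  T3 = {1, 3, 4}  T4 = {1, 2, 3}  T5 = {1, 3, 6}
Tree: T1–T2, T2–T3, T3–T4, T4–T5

Vertex coverage: the bags together contain {1, 2, 3, 4, 5, 6, 7}, the full vertex set. Edge coverage: each edge of G has both endpoints in at least one bag. Running intersection: for every vertex, the bags containing it form a connected subtree. All three properties hold, so this is a valid tree decomposition of width max|bag| − 1 = 2, and hence tw(G) ≤ 2.

Yes; width 2.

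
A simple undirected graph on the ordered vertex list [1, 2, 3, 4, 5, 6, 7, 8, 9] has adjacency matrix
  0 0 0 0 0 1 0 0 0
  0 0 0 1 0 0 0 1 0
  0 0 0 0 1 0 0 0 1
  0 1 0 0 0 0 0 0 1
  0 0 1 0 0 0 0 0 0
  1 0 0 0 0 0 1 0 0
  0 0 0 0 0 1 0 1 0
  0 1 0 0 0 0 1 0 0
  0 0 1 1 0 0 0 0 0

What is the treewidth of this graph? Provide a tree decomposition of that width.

Every bag has size at most 2, so the width is 2 − 1 = 1 and tw(G) ≤ 1. G has an edge, so its treewidth is at least 1. The upper and lower bounds meet at 1, so that is the treewidth.

Treewidth 1.
Bags: B1 = {1, 6}  B2 = {6, 7}  B3 = {7, 8}  B4 = {2, 8}  B5 = {2, 4}  B6 = {4, 9}  B7 = {3, 9}  B8 = {3, 5}
Tree: B1–B2, B2–B3, B3–B4, B4–B5, B5–B6, B6–B7, B7–B8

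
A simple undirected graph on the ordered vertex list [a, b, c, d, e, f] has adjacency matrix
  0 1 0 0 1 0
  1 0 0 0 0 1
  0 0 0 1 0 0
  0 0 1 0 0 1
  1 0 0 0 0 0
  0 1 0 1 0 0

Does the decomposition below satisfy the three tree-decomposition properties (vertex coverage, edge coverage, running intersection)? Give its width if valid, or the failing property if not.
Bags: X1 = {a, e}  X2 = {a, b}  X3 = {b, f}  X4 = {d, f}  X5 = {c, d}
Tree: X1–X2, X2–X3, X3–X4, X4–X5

Yes; width 1.

Checking the three conditions: (i) the bags cover all of {a, b, c, d, e, f}; (ii) for each edge, some bag contains both endpoints; (iii) the bags containing any fixed vertex form a subtree. All hold, so the decomposition is valid with width 2 − 1 = 1.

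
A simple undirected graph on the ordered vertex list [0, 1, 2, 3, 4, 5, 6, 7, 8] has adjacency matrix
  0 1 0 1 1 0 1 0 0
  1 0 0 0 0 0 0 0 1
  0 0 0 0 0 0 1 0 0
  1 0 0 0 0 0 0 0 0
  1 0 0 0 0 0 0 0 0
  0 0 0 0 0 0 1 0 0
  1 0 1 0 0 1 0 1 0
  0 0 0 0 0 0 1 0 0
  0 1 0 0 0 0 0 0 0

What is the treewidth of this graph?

1

A width-1 tree decomposition is:
Bags: B1 = {0, 6}  B2 = {0, 1}  B3 = {1, 8}  B4 = {5, 6}  B5 = {0, 4}  B6 = {6, 7}  B7 = {2, 6}  B8 = {0, 3}
Tree: B1–B2, B2–B3, B1–B4, B2–B5, B1–B6, B4–B7, B1–B8
Each bag holds 2 vertices, so the decomposition has width 1, which upper-bounds the treewidth. Since G has at least one edge (e.g. 6–0), it is not an edgeless graph, so tw(G) ≥ 1. Combining the bounds, tw(G) = 1.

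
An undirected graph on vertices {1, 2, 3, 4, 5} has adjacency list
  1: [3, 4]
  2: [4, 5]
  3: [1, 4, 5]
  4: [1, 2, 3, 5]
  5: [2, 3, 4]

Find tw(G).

A width-2 tree decomposition is:
Bags: B1 = {2, 4, 5}  B2 = {3, 4, 5}  B3 = {1, 3, 4}
Tree: B1–B2, B2–B3
The largest bag has 3 vertices, giving width 2; this decomposition certifies tw(G) ≤ 2. For the lower bound, the 3 vertices {2, 4, 5} are pairwise adjacent, and any tree decomposition puts a clique entirely inside one bag — forcing width ≥ 2. Hence tw(G) = 2 exactly.

2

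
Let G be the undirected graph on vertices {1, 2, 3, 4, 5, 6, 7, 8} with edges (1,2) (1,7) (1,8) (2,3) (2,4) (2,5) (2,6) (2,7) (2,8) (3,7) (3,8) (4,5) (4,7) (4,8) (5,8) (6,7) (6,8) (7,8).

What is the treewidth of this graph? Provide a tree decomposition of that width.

The largest bag has 4 vertices, giving width 3; this decomposition certifies tw(G) ≤ 3. On the other hand G contains the 4-clique {2, 4, 5, 8}. A clique must lie in a single bag of any decomposition, so no decomposition can have width below 3. Hence tw(G) = 3 exactly.

Treewidth 3.
One optimal decomposition is:
Bags: B1 = {2, 6, 7, 8}  B2 = {2, 3, 7, 8}  B3 = {1, 2, 7, 8}  B4 = {2, 4, 7, 8}  B5 = {2, 4, 5, 8}
Tree: B1–B2, B2–B3, B3–B4, B4–B5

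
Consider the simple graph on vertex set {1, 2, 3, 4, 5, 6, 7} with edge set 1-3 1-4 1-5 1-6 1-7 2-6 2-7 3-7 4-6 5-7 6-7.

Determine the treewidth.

2

A width-2 tree decomposition is:
Bags: B1 = {1, 4, 6}  B2 = {1, 6, 7}  B3 = {1, 3, 7}  B4 = {1, 5, 7}  B5 = {2, 6, 7}
Tree: B1–B2, B2–B3, B3–B4, B2–B5
Each bag holds 3 vertices, so the decomposition has width 2, which upper-bounds the treewidth. For the lower bound, the 3 vertices {1, 4, 6} are pairwise adjacent, and any tree decomposition puts a clique entirely inside one bag — forcing width ≥ 2. The upper and lower bounds meet at 2, so that is the treewidth.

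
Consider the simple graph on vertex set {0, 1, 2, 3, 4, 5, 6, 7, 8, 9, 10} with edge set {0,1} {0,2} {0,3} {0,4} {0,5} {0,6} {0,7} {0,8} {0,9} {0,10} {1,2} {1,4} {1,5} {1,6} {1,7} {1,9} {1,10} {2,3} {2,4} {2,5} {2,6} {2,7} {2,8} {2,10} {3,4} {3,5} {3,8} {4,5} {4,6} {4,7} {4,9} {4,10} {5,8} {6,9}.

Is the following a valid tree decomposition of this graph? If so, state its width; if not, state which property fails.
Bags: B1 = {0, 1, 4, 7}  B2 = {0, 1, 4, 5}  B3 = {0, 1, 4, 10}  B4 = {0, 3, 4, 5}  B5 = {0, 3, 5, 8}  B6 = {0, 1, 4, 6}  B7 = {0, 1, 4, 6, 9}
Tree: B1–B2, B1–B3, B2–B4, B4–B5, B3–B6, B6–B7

No — vertex 2 appears in no bag.

A tree decomposition must satisfy three properties: every vertex lies in some bag; for every edge, both endpoints lie together in some bag; and for every vertex, the bags containing it form a connected subtree. Here vertex 2 appears in no bag, so the decomposition is invalid.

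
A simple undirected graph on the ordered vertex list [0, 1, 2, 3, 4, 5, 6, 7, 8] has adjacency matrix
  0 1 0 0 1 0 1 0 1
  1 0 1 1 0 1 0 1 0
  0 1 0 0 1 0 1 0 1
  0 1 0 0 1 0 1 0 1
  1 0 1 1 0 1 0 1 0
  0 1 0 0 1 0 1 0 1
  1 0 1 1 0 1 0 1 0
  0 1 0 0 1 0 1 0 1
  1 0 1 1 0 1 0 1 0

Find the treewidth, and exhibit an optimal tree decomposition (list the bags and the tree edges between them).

Treewidth 4.
One such decomposition:
Bags: B1 = {1, 2, 4, 6, 8}  B2 = {1, 4, 6, 7, 8}  B3 = {0, 1, 4, 6, 8}  B4 = {1, 4, 5, 6, 8}  B5 = {1, 3, 4, 6, 8}
Tree: B1–B2, B2–B3, B3–B4, B4–B5

The largest bag has 5 vertices, giving width 4; this decomposition certifies tw(G) ≤ 4. For the lower bound: the 5 vertex sets {2,8}, {1,7}, {0,4}, {6}, {5} are disjoint, each induces a connected subgraph, and every pair is joined by at least one edge of G. Contracting each set to a single vertex therefore yields K_{5} as a minor, and since treewidth is minor-monotone, tw(G) ≥ tw(K_{5}) = 4. Therefore the treewidth is 4.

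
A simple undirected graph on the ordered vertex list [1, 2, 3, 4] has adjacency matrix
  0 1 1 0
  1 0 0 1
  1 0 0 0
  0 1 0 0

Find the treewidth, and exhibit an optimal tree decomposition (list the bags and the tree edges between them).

Treewidth 1.
One optimal decomposition is:
Bags: B1 = {2, 4}  B2 = {1, 2}  B3 = {1, 3}
Tree: B1–B2, B2–B3

The largest bag has 2 vertices, giving width 1; this decomposition certifies tw(G) ≤ 1. Any graph with an edge has treewidth ≥ 1, and G has the edge 4–2. Combining the bounds, tw(G) = 1.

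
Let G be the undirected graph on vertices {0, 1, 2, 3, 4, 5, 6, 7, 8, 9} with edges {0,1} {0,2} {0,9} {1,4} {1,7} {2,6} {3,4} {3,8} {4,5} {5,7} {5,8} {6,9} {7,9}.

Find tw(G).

A width-2 tree decomposition is:
Bags: B1 = {3, 4, 8}  B2 = {4, 5, 8}  B3 = {1, 4, 5}  B4 = {1, 5, 7}  B5 = {0, 1, 7}  B6 = {0, 7, 9}  B7 = {0, 2, 9}  B8 = {2, 6, 9}
Tree: B1–B2, B2–B3, B3–B4, B4–B5, B5–B6, B6–B7, B7–B8
Each bag holds 3 vertices, so the decomposition has width 2, which upper-bounds the treewidth. For the lower bound, G contains the cycle 3–8–5–4–3, so G is not a forest; only forests have treewidth ≤ 1, hence tw(G) ≥ 2. Hence tw(G) = 2 exactly.

2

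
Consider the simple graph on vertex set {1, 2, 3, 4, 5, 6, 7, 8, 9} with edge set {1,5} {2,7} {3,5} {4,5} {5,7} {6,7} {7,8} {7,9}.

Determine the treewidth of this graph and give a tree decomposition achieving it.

Treewidth 1.
Bags: B1 = {5, 7}  B2 = {6, 7}  B3 = {3, 5}  B4 = {4, 5}  B5 = {7, 8}  B6 = {1, 5}  B7 = {2, 7}  B8 = {7, 9}
Tree: B1–B2, B1–B3, B3–B4, B2–B5, B4–B6, B1–B7, B1–B8

Each bag holds 2 vertices, so the decomposition has width 1, which upper-bounds the treewidth. Since G has at least one edge (e.g. 7–5), it is not an edgeless graph, so tw(G) ≥ 1. Therefore the treewidth is 1.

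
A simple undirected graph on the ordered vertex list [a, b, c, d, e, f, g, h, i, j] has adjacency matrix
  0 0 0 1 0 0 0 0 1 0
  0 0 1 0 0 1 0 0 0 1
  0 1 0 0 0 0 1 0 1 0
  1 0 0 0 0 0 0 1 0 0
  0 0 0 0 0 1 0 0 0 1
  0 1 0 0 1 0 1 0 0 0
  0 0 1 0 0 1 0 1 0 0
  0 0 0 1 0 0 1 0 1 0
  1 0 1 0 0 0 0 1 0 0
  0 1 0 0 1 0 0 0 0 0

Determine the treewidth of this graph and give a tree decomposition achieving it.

Each bag holds 3 vertices, so the decomposition has width 2, which upper-bounds the treewidth. The edges j–e–f–b–j form a cycle, so G is not a tree and its treewidth is at least 2. The upper and lower bounds meet at 2, so that is the treewidth.

Treewidth 2.
One such decomposition:
Bags: B1 = {b, e, j}  B2 = {b, e, f}  B3 = {b, c, f}  B4 = {c, f, g}  B5 = {c, g, i}  B6 = {g, h, i}  B7 = {a, h, i}  B8 = {a, d, h}
Tree: B1–B2, B2–B3, B3–B4, B4–B5, B5–B6, B6–B7, B7–B8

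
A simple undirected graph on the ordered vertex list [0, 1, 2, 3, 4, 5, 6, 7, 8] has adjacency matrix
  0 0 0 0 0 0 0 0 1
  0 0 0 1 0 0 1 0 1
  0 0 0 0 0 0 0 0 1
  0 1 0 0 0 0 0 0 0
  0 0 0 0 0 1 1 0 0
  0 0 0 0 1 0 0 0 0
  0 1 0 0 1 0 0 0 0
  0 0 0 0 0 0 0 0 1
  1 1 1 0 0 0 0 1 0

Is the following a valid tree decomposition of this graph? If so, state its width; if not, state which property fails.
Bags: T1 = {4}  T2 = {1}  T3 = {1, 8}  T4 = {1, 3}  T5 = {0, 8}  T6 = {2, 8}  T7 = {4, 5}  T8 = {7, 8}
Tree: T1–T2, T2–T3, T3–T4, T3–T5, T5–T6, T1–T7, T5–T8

No — vertex 6 appears in no bag.

A tree decomposition must satisfy three properties: every vertex lies in some bag; for every edge, both endpoints lie together in some bag; and for every vertex, the bags containing it form a connected subtree. Here vertex 6 appears in no bag, so the decomposition is invalid.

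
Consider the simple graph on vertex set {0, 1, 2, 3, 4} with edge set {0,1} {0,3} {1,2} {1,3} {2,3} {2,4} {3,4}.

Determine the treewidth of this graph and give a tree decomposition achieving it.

Treewidth 2.
Bags: B1 = {2, 3, 4}  B2 = {1, 2, 3}  B3 = {0, 1, 3}
Tree: B1–B2, B2–B3

Each bag holds 3 vertices, so the decomposition has width 2, which upper-bounds the treewidth. On the other hand G contains the 3-clique {0, 1, 3}. A clique must lie in a single bag of any decomposition, so no decomposition can have width below 2. Therefore the treewidth is 2.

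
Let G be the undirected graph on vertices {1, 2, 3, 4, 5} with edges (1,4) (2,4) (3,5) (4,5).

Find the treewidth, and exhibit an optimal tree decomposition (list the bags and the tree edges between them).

Each bag holds 2 vertices, so the decomposition has width 1, which upper-bounds the treewidth. G has an edge, so its treewidth is at least 1. Therefore the treewidth is 1.

Treewidth 1.
One such decomposition:
Bags: B1 = {4, 5}  B2 = {1, 4}  B3 = {3, 5}  B4 = {2, 4}
Tree: B1–B2, B1–B3, B2–B4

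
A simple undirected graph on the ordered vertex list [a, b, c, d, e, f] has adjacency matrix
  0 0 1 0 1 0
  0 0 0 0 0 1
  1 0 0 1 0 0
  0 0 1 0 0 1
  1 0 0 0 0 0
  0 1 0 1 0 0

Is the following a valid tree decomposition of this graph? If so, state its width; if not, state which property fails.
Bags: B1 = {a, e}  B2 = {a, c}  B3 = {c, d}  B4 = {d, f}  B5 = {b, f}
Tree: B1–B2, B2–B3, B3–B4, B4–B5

Checking the three conditions: (i) the bags cover all of {a, b, c, d, e, f}; (ii) for each edge, some bag contains both endpoints; (iii) the bags containing any fixed vertex form a subtree. All hold, so the decomposition is valid with width 2 − 1 = 1.

Yes; width 1.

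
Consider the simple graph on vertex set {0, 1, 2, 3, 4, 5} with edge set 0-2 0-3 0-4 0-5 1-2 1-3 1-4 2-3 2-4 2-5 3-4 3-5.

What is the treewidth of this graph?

3

A width-3 tree decomposition is:
Bags: B1 = {1, 2, 3, 4}  B2 = {0, 2, 3, 4}  B3 = {0, 2, 3, 5}
Tree: B1–B2, B2–B3
The largest bag has 4 vertices, giving width 3; this decomposition certifies tw(G) ≤ 3. On the other hand G contains the 4-clique {0, 2, 3, 4}. A clique must lie in a single bag of any decomposition, so no decomposition can have width below 3. Therefore the treewidth is 3.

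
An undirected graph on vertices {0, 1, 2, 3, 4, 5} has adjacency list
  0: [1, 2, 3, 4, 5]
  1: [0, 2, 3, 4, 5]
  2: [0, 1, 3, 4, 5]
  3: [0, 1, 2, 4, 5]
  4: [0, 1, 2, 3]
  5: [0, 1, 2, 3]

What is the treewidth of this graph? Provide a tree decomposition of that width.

Treewidth 4.
Bags: B1 = {0, 1, 2, 3, 5}  B2 = {0, 1, 2, 3, 4}
Tree: B1–B2

Every bag has size at most 5, so the width is 5 − 1 = 4 and tw(G) ≤ 4. For the lower bound, the 5 vertices {0, 1, 2, 3, 4} are pairwise adjacent, and any tree decomposition puts a clique entirely inside one bag — forcing width ≥ 4. Therefore the treewidth is 4.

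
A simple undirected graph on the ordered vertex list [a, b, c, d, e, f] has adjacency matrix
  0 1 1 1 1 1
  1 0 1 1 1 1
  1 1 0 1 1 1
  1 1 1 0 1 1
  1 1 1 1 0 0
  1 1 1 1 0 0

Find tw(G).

4

A width-4 tree decomposition is:
Bags: B1 = {a, b, c, d, f}  B2 = {a, b, c, d, e}
Tree: B1–B2
Each bag holds 5 vertices, so the decomposition has width 4, which upper-bounds the treewidth. On the other hand G contains the 5-clique {a, b, c, d, e}. A clique must lie in a single bag of any decomposition, so no decomposition can have width below 4. Therefore the treewidth is 4.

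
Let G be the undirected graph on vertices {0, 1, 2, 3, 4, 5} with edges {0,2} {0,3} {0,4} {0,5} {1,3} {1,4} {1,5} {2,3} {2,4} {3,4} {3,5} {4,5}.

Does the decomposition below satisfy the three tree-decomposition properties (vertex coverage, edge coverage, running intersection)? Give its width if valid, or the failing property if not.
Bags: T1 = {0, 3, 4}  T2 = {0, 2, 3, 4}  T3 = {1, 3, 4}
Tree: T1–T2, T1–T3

A tree decomposition must satisfy three properties: every vertex lies in some bag; for every edge, both endpoints lie together in some bag; and for every vertex, the bags containing it form a connected subtree. Here vertex 5 appears in no bag, so the decomposition is invalid.

No — vertex 5 appears in no bag.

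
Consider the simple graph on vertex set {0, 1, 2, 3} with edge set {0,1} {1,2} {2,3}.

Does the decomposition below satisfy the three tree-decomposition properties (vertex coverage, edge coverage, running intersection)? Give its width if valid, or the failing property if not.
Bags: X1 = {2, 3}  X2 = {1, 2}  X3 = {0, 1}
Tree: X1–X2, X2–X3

Vertex coverage: the bags together contain {0, 1, 2, 3}, the full vertex set. Edge coverage: each edge of G has both endpoints in at least one bag. Running intersection: for every vertex, the bags containing it form a connected subtree. All three properties hold, so this is a valid tree decomposition of width max|bag| − 1 = 1, and hence tw(G) ≤ 1.

Yes; width 1.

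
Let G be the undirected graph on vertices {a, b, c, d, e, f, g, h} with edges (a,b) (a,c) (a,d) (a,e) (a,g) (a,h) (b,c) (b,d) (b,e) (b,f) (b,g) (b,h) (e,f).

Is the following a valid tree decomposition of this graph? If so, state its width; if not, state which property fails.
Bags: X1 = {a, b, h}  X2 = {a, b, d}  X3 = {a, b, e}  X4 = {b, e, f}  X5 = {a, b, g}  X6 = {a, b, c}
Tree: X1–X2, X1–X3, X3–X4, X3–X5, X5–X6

Vertex coverage: the bags together contain {a, b, c, d, e, f, g, h}, the full vertex set. Edge coverage: each edge of G has both endpoints in at least one bag. Running intersection: for every vertex, the bags containing it form a connected subtree. All three properties hold, so this is a valid tree decomposition of width max|bag| − 1 = 2, and hence tw(G) ≤ 2.

Yes; width 2.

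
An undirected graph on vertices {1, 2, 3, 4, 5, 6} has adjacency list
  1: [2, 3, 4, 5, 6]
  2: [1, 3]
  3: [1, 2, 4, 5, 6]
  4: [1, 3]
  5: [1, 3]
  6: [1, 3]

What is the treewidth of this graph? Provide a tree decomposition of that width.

Every bag has size at most 3, so the width is 3 − 1 = 2 and tw(G) ≤ 2. For the lower bound, the 3 vertices {1, 2, 3} are pairwise adjacent, and any tree decomposition puts a clique entirely inside one bag — forcing width ≥ 2. Combining the bounds, tw(G) = 2.

Treewidth 2.
One such decomposition:
Bags: B1 = {1, 2, 3}  B2 = {1, 3, 5}  B3 = {1, 3, 6}  B4 = {1, 3, 4}
Tree: B1–B2, B1–B3, B3–B4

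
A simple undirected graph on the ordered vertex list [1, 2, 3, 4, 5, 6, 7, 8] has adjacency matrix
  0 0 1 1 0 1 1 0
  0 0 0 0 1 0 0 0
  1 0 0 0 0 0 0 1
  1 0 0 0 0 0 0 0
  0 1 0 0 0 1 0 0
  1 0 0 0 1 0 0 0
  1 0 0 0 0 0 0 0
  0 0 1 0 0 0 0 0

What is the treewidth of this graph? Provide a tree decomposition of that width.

Treewidth 1.
One optimal decomposition is:
Bags: B1 = {2, 5}  B2 = {5, 6}  B3 = {1, 6}  B4 = {1, 3}  B5 = {3, 8}  B6 = {1, 7}  B7 = {1, 4}
Tree: B1–B2, B2–B3, B3–B4, B4–B5, B4–B6, B4–B7

The largest bag has 2 vertices, giving width 1; this decomposition certifies tw(G) ≤ 1. Since G has at least one edge (e.g. 5–2), it is not an edgeless graph, so tw(G) ≥ 1. The upper and lower bounds meet at 1, so that is the treewidth.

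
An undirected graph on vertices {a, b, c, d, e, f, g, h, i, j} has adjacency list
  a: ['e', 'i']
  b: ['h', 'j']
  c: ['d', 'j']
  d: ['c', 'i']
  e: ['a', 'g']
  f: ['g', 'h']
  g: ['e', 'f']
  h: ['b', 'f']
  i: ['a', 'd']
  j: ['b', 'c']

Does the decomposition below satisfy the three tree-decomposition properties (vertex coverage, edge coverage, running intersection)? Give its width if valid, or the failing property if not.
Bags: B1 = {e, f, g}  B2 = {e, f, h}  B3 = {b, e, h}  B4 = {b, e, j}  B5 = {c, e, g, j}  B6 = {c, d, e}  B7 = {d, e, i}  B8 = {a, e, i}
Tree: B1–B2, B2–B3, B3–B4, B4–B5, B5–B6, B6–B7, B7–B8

A tree decomposition must satisfy three properties: every vertex lies in some bag; for every edge, both endpoints lie together in some bag; and for every vertex, the bags containing it form a connected subtree. Here bags containing vertex g are not connected in the tree, so the decomposition is invalid.

No — bags containing vertex g are not connected in the tree.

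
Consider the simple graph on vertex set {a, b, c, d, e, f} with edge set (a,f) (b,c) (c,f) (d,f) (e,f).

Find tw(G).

A width-1 tree decomposition is:
Bags: B1 = {d, f}  B2 = {c, f}  B3 = {b, c}  B4 = {e, f}  B5 = {a, f}
Tree: B1–B2, B2–B3, B2–B4, B1–B5
Each bag holds 2 vertices, so the decomposition has width 1, which upper-bounds the treewidth. Any graph with an edge has treewidth ≥ 1, and G has the edge d–f. Therefore the treewidth is 1.

1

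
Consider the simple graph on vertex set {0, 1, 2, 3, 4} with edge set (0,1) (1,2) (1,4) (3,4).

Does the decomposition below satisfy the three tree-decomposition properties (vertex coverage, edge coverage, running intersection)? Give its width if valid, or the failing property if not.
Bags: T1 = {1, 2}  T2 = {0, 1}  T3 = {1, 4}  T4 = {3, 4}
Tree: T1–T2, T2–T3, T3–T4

Checking the three conditions: (i) the bags cover all of {0, 1, 2, 3, 4}; (ii) for each edge, some bag contains both endpoints; (iii) the bags containing any fixed vertex form a subtree. All hold, so the decomposition is valid with width 2 − 1 = 1.

Yes; width 1.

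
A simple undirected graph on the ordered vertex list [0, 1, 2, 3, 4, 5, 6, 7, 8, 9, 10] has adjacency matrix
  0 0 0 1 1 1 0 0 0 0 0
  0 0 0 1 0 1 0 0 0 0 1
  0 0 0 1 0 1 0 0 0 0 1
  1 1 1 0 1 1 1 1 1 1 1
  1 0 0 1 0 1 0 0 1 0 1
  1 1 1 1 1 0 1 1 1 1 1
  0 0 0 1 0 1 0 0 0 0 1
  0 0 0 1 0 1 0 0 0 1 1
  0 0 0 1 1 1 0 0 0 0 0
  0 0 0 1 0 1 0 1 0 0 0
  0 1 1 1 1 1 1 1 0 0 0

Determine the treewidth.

A width-3 tree decomposition is:
Bags: B1 = {3, 4, 5, 10}  B2 = {3, 5, 7, 10}  B3 = {3, 5, 6, 10}  B4 = {2, 3, 5, 10}  B5 = {3, 5, 7, 9}  B6 = {0, 3, 4, 5}  B7 = {3, 4, 5, 8}  B8 = {1, 3, 5, 10}
Tree: B1–B2, B2–B3, B2–B4, B2–B5, B1–B6, B6–B7, B1–B8
The largest bag has 4 vertices, giving width 3; this decomposition certifies tw(G) ≤ 3. Conversely, {0, 3, 4, 5} is a clique of size 4, and the vertices of any clique must share a bag in every tree decomposition; so some bag has ≥ 4 vertices and tw(G) ≥ 3. Therefore the treewidth is 3.

3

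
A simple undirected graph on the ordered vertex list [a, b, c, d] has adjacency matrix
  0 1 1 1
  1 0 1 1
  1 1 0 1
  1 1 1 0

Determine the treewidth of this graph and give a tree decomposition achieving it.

Treewidth 3.
One such decomposition:
Bags: B1 = {a, b, c, d}
Tree: (single bag)

With just one bag of size 4, the width is 4 − 1 = 3, so tw(G) ≤ 3. For the lower bound, the 4 vertices {a, b, c, d} are pairwise adjacent, and any tree decomposition puts a clique entirely inside one bag — forcing width ≥ 3. Combining the bounds, tw(G) = 3.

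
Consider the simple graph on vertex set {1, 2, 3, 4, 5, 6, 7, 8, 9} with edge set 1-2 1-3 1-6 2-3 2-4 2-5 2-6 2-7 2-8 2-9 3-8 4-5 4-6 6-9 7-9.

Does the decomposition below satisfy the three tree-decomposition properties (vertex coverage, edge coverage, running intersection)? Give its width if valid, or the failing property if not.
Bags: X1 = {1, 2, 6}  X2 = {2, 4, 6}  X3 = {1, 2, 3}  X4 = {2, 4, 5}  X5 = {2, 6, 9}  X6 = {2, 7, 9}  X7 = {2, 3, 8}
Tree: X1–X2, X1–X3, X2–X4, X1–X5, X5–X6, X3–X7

Every vertex of G appears in some bag (union = {1, 2, 3, 4, 5, 6, 7, 8, 9}); every edge is covered by a bag; and for each vertex v the set of bags containing v is connected in the bag tree. The decomposition is therefore valid. The largest bag has 3 vertices, so the width is 2.

Yes; width 2.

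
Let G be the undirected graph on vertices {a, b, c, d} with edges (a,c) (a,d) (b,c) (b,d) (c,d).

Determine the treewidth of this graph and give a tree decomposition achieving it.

Treewidth 2.
One such decomposition:
Bags: B1 = {a, c, d}  B2 = {b, c, d}
Tree: B1–B2

Each bag holds 3 vertices, so the decomposition has width 2, which upper-bounds the treewidth. Conversely, {a, c, d} is a clique of size 3, and the vertices of any clique must share a bag in every tree decomposition; so some bag has ≥ 3 vertices and tw(G) ≥ 2. Hence tw(G) = 2 exactly.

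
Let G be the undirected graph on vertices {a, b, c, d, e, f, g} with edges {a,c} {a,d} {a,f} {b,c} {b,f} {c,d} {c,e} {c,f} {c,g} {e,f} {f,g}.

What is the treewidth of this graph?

2

A width-2 tree decomposition is:
Bags: B1 = {b, c, f}  B2 = {a, c, f}  B3 = {c, f, g}  B4 = {a, c, d}  B5 = {c, e, f}
Tree: B1–B2, B2–B3, B2–B4, B2–B5
Every bag has size at most 3, so the width is 3 − 1 = 2 and tw(G) ≤ 2. Conversely, {a, c, d} is a clique of size 3, and the vertices of any clique must share a bag in every tree decomposition; so some bag has ≥ 3 vertices and tw(G) ≥ 2. Hence tw(G) = 2 exactly.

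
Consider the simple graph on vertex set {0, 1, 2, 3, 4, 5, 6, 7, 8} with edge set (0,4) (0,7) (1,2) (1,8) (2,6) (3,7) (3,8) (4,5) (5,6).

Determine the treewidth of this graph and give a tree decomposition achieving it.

The largest bag has 3 vertices, giving width 2; this decomposition certifies tw(G) ≤ 2. Since 2–6–5–4–0–7–3–8–1–2 is a cycle in G, G is not acyclic. Forests are exactly the graphs of treewidth ≤ 1, so tw(G) ≥ 2. Hence tw(G) = 2 exactly.

Treewidth 2.
One optimal decomposition is:
Bags: B1 = {2, 5, 6}  B2 = {2, 4, 5}  B3 = {0, 2, 4}  B4 = {0, 2, 7}  B5 = {2, 3, 7}  B6 = {2, 3, 8}  B7 = {1, 2, 8}
Tree: B1–B2, B2–B3, B3–B4, B4–B5, B5–B6, B6–B7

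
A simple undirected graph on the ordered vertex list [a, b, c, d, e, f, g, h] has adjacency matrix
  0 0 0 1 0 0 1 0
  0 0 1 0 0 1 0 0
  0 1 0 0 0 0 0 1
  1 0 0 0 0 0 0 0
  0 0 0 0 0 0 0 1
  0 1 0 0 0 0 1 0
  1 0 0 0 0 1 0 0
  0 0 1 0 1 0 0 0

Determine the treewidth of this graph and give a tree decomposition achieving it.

Every bag has size at most 2, so the width is 2 − 1 = 1 and tw(G) ≤ 1. Any graph with an edge has treewidth ≥ 1, and G has the edge e–h. Combining the bounds, tw(G) = 1.

Treewidth 1.
One optimal decomposition is:
Bags: B1 = {e, h}  B2 = {c, h}  B3 = {b, c}  B4 = {b, f}  B5 = {f, g}  B6 = {a, g}  B7 = {a, d}
Tree: B1–B2, B2–B3, B3–B4, B4–B5, B5–B6, B6–B7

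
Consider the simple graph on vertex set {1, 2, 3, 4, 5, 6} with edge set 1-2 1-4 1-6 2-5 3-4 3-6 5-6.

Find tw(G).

2

A width-2 tree decomposition is:
Bags: B1 = {1, 2, 5}  B2 = {1, 5, 6}  B3 = {1, 4, 6}  B4 = {3, 4, 6}
Tree: B1–B2, B2–B3, B3–B4
The largest bag has 3 vertices, giving width 2; this decomposition certifies tw(G) ≤ 2. Since 2–5–6–1–2 is a cycle in G, G is not acyclic. Forests are exactly the graphs of treewidth ≤ 1, so tw(G) ≥ 2. Hence tw(G) = 2 exactly.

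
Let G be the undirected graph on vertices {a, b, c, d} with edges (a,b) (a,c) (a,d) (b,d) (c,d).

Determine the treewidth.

A width-2 tree decomposition is:
Bags: B1 = {a, b, d}  B2 = {a, c, d}
Tree: B1–B2
Each bag holds 3 vertices, so the decomposition has width 2, which upper-bounds the treewidth. Conversely, {a, c, d} is a clique of size 3, and the vertices of any clique must share a bag in every tree decomposition; so some bag has ≥ 3 vertices and tw(G) ≥ 2. Therefore the treewidth is 2.

2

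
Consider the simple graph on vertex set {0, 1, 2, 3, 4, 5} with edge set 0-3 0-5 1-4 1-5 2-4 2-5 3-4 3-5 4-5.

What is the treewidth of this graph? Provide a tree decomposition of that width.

Treewidth 2.
One such decomposition:
Bags: B1 = {3, 4, 5}  B2 = {2, 4, 5}  B3 = {1, 4, 5}  B4 = {0, 3, 5}
Tree: B1–B2, B2–B3, B1–B4

Each bag holds 3 vertices, so the decomposition has width 2, which upper-bounds the treewidth. On the other hand G contains the 3-clique {0, 3, 5}. A clique must lie in a single bag of any decomposition, so no decomposition can have width below 2. Combining the bounds, tw(G) = 2.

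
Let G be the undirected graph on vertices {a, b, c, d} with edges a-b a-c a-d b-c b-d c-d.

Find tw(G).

A width-3 tree decomposition is:
Bags: B1 = {a, b, c, d}
Tree: (single bag)
With just one bag of size 4, the width is 4 − 1 = 3, so tw(G) ≤ 3. Conversely, {a, b, c, d} is a clique of size 4, and the vertices of any clique must share a bag in every tree decomposition; so some bag has ≥ 4 vertices and tw(G) ≥ 3. The upper and lower bounds meet at 3, so that is the treewidth.

3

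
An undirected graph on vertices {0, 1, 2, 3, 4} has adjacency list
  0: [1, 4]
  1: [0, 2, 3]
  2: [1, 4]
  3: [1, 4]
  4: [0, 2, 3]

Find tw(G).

2

A width-2 tree decomposition is:
Bags: B1 = {1, 3, 4}  B2 = {0, 1, 4}  B3 = {1, 2, 4}
Tree: B1–B2, B2–B3
Every bag has size at most 3, so the width is 3 − 1 = 2 and tw(G) ≤ 2. Since 3–4–0–1–3 is a cycle in G, G is not acyclic. Forests are exactly the graphs of treewidth ≤ 1, so tw(G) ≥ 2. Combining the bounds, tw(G) = 2.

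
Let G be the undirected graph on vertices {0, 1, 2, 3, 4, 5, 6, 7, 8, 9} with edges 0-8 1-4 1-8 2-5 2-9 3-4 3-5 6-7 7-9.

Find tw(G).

A width-1 tree decomposition is:
Bags: B1 = {6, 7}  B2 = {7, 9}  B3 = {2, 9}  B4 = {2, 5}  B5 = {3, 5}  B6 = {3, 4}  B7 = {1, 4}  B8 = {1, 8}  B9 = {0, 8}
Tree: B1–B2, B2–B3, B3–B4, B4–B5, B5–B6, B6–B7, B7–B8, B8–B9
Each bag holds 2 vertices, so the decomposition has width 1, which upper-bounds the treewidth. G has an edge, so its treewidth is at least 1. Combining the bounds, tw(G) = 1.

1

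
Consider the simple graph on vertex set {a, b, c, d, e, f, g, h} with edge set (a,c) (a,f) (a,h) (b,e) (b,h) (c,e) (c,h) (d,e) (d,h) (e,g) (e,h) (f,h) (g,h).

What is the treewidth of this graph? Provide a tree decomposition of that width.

Treewidth 2.
Bags: B1 = {e, g, h}  B2 = {b, e, h}  B3 = {c, e, h}  B4 = {d, e, h}  B5 = {a, c, h}  B6 = {a, f, h}
Tree: B1–B2, B1–B3, B2–B4, B3–B5, B5–B6

Each bag holds 3 vertices, so the decomposition has width 2, which upper-bounds the treewidth. Conversely, {a, c, h} is a clique of size 3, and the vertices of any clique must share a bag in every tree decomposition; so some bag has ≥ 3 vertices and tw(G) ≥ 2. Combining the bounds, tw(G) = 2.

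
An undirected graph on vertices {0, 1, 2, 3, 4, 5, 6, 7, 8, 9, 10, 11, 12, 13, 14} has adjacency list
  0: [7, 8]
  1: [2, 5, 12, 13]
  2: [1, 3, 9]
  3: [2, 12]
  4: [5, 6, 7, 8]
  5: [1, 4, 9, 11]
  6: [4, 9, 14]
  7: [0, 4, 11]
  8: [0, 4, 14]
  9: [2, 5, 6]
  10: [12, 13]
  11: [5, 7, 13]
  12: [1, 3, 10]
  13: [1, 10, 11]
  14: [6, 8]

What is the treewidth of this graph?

3

A width-3 tree decomposition is:
Bags: B1 = {3, 10, 12, 13}  B2 = {1, 3, 12, 13}  B3 = {1, 2, 3, 13}  B4 = {1, 2, 11, 13}  B5 = {1, 2, 5, 11}  B6 = {2, 5, 9, 11}  B7 = {5, 7, 9, 11}  B8 = {4, 5, 7, 9}  B9 = {4, 6, 7, 9}  B10 = {0, 4, 6, 7}  B11 = {0, 4, 6, 8}  B12 = {0, 6, 8, 14}
Tree: B1–B2, B2–B3, B3–B4, B4–B5, B5–B6, B6–B7, B7–B8, B8–B9, B9–B10, B10–B11, B11–B12
The largest bag has 4 vertices, giving width 3; this decomposition certifies tw(G) ≤ 3. For the lower bound: the 4 vertex sets {3,10,12}, {13}, {1}, {2,5,9,11} are disjoint, each induces a connected subgraph, and every pair is joined by at least one edge of G. Contracting each set to a single vertex therefore yields K_{4} as a minor, and since treewidth is minor-monotone, tw(G) ≥ tw(K_{4}) = 3. The upper and lower bounds meet at 3, so that is the treewidth.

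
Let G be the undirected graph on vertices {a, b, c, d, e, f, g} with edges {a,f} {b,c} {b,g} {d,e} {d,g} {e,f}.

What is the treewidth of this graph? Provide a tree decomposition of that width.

Treewidth 1.
Bags: B1 = {a, f}  B2 = {e, f}  B3 = {d, e}  B4 = {d, g}  B5 = {b, g}  B6 = {b, c}
Tree: B1–B2, B2–B3, B3–B4, B4–B5, B5–B6

Each bag holds 2 vertices, so the decomposition has width 1, which upper-bounds the treewidth. Since G has at least one edge (e.g. a–f), it is not an edgeless graph, so tw(G) ≥ 1. Combining the bounds, tw(G) = 1.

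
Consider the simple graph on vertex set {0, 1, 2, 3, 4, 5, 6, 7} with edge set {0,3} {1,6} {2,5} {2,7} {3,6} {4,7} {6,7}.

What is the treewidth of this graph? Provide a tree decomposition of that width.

Treewidth 1.
One optimal decomposition is:
Bags: B1 = {2, 5}  B2 = {2, 7}  B3 = {4, 7}  B4 = {6, 7}  B5 = {3, 6}  B6 = {1, 6}  B7 = {0, 3}
Tree: B1–B2, B2–B3, B2–B4, B4–B5, B5–B6, B5–B7

Every bag has size at most 2, so the width is 2 − 1 = 1 and tw(G) ≤ 1. G has an edge, so its treewidth is at least 1. The upper and lower bounds meet at 1, so that is the treewidth.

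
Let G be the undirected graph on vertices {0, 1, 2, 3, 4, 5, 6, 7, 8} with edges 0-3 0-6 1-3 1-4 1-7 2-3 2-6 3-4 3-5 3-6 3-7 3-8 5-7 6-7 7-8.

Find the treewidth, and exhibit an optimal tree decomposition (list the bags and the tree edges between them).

Treewidth 2.
Bags: B1 = {3, 6, 7}  B2 = {1, 3, 7}  B3 = {3, 7, 8}  B4 = {1, 3, 4}  B5 = {0, 3, 6}  B6 = {3, 5, 7}  B7 = {2, 3, 6}
Tree: B1–B2, B2–B3, B2–B4, B1–B5, B2–B6, B1–B7

The largest bag has 3 vertices, giving width 2; this decomposition certifies tw(G) ≤ 2. On the other hand G contains the 3-clique {0, 3, 6}. A clique must lie in a single bag of any decomposition, so no decomposition can have width below 2. Therefore the treewidth is 2.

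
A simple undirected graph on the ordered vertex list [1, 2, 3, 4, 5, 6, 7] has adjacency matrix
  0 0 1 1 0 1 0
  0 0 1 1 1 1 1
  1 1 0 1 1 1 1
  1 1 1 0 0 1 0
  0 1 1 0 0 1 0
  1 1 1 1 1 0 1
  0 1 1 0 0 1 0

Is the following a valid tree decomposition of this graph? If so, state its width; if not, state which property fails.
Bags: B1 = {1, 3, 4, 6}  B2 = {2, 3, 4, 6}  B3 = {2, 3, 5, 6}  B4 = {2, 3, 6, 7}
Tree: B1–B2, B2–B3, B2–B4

Yes; width 3.

Checking the three conditions: (i) the bags cover all of {1, 2, 3, 4, 5, 6, 7}; (ii) for each edge, some bag contains both endpoints; (iii) the bags containing any fixed vertex form a subtree. All hold, so the decomposition is valid with width 4 − 1 = 3.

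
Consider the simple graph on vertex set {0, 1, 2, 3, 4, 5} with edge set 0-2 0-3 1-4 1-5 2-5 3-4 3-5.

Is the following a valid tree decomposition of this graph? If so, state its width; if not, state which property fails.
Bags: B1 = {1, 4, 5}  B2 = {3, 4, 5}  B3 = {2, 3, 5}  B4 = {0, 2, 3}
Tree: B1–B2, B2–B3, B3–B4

Yes; width 2.

Every vertex of G appears in some bag (union = {0, 1, 2, 3, 4, 5}); every edge is covered by a bag; and for each vertex v the set of bags containing v is connected in the bag tree. The decomposition is therefore valid. The largest bag has 3 vertices, so the width is 2.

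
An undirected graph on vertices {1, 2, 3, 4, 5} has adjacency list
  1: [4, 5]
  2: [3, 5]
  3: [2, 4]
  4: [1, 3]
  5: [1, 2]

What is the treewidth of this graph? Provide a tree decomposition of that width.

The largest bag has 3 vertices, giving width 2; this decomposition certifies tw(G) ≤ 2. The edges 2–3–4–1–5–2 form a cycle, so G is not a tree and its treewidth is at least 2. Combining the bounds, tw(G) = 2.

Treewidth 2.
One optimal decomposition is:
Bags: B1 = {2, 3, 4}  B2 = {1, 2, 4}  B3 = {1, 2, 5}
Tree: B1–B2, B2–B3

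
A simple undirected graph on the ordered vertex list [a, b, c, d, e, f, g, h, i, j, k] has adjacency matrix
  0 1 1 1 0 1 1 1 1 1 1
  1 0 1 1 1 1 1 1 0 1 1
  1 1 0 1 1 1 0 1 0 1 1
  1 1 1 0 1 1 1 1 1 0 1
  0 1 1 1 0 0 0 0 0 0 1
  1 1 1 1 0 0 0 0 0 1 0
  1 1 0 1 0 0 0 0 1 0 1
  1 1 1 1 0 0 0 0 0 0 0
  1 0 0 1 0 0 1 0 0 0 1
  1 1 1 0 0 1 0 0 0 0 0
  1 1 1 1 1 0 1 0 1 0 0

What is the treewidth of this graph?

4

A width-4 tree decomposition is:
Bags: B1 = {a, b, c, d, k}  B2 = {a, b, d, g, k}  B3 = {a, b, c, d, h}  B4 = {a, d, g, i, k}  B5 = {b, c, d, e, k}  B6 = {a, b, c, d, f}  B7 = {a, b, c, f, j}
Tree: B1–B2, B1–B3, B2–B4, B1–B5, B3–B6, B6–B7
Every bag has size at most 5, so the width is 5 − 1 = 4 and tw(G) ≤ 4. Conversely, {a, b, d, g, k} is a clique of size 5, and the vertices of any clique must share a bag in every tree decomposition; so some bag has ≥ 5 vertices and tw(G) ≥ 4. Hence tw(G) = 4 exactly.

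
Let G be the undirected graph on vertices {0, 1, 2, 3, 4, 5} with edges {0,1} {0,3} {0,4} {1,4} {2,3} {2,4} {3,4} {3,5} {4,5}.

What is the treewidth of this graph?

2

A width-2 tree decomposition is:
Bags: B1 = {0, 3, 4}  B2 = {0, 1, 4}  B3 = {2, 3, 4}  B4 = {3, 4, 5}
Tree: B1–B2, B1–B3, B1–B4
Every bag has size at most 3, so the width is 3 − 1 = 2 and tw(G) ≤ 2. On the other hand G contains the 3-clique {0, 1, 4}. A clique must lie in a single bag of any decomposition, so no decomposition can have width below 2. Hence tw(G) = 2 exactly.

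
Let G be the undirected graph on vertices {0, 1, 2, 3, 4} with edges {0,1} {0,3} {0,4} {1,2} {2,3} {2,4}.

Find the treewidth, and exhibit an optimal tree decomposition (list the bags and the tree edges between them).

Treewidth 2.
Bags: B1 = {0, 2, 3}  B2 = {0, 2, 4}  B3 = {0, 1, 2}
Tree: B1–B2, B2–B3

Every bag has size at most 3, so the width is 3 − 1 = 2 and tw(G) ≤ 2. Since 2–3–0–4–2 is a cycle in G, G is not acyclic. Forests are exactly the graphs of treewidth ≤ 1, so tw(G) ≥ 2. Hence tw(G) = 2 exactly.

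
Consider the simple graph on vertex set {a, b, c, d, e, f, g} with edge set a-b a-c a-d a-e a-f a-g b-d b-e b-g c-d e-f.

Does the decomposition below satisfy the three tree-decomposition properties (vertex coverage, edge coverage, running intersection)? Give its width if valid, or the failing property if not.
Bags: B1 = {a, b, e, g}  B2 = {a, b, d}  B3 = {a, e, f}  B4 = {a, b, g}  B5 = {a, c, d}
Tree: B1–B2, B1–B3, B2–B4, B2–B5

No — bags containing vertex g are not connected in the tree.

A tree decomposition must satisfy three properties: every vertex lies in some bag; for every edge, both endpoints lie together in some bag; and for every vertex, the bags containing it form a connected subtree. Here bags containing vertex g are not connected in the tree, so the decomposition is invalid.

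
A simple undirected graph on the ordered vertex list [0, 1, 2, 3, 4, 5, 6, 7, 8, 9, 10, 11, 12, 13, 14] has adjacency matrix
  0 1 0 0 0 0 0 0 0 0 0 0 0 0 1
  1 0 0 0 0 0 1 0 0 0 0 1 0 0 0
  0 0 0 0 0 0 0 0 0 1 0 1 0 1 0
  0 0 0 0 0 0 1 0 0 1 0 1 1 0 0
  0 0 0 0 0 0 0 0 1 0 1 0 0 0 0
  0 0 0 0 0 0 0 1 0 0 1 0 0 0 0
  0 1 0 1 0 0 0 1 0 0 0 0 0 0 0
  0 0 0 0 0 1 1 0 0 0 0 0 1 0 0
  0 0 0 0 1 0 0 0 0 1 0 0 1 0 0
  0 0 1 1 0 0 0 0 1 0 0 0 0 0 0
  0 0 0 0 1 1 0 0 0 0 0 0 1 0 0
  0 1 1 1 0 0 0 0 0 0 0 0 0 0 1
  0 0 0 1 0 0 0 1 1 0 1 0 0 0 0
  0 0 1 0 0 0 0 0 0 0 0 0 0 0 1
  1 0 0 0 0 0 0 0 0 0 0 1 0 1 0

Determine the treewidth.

A width-3 tree decomposition is:
Bags: B1 = {4, 5, 7, 10}  B2 = {4, 7, 10, 12}  B3 = {4, 7, 8, 12}  B4 = {6, 7, 8, 12}  B5 = {3, 6, 8, 12}  B6 = {3, 6, 8, 9}  B7 = {1, 3, 6, 9}  B8 = {1, 3, 9, 11}  B9 = {1, 2, 9, 11}  B10 = {0, 1, 2, 11}  B11 = {0, 2, 11, 14}  B12 = {0, 2, 13, 14}
Tree: B1–B2, B2–B3, B3–B4, B4–B5, B5–B6, B6–B7, B7–B8, B8–B9, B9–B10, B10–B11, B11–B12
Each bag holds 4 vertices, so the decomposition has width 3, which upper-bounds the treewidth. For the lower bound: the 4 vertex sets {4,5,10}, {7}, {12}, {3,6,8,9} are disjoint, each induces a connected subgraph, and every pair is joined by at least one edge of G. Contracting each set to a single vertex therefore yields K_{4} as a minor, and since treewidth is minor-monotone, tw(G) ≥ tw(K_{4}) = 3. The upper and lower bounds meet at 3, so that is the treewidth.

3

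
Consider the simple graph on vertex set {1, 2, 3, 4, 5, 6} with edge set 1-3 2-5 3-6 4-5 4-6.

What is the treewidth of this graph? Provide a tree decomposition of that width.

Treewidth 1.
Bags: B1 = {2, 5}  B2 = {4, 5}  B3 = {4, 6}  B4 = {3, 6}  B5 = {1, 3}
Tree: B1–B2, B2–B3, B3–B4, B4–B5

Every bag has size at most 2, so the width is 2 − 1 = 1 and tw(G) ≤ 1. Any graph with an edge has treewidth ≥ 1, and G has the edge 2–5. Therefore the treewidth is 1.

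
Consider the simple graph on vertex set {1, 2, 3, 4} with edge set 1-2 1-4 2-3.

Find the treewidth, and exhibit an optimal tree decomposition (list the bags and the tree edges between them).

The largest bag has 2 vertices, giving width 1; this decomposition certifies tw(G) ≤ 1. G has an edge, so its treewidth is at least 1. Combining the bounds, tw(G) = 1.

Treewidth 1.
Bags: B1 = {2, 3}  B2 = {1, 2}  B3 = {1, 4}
Tree: B1–B2, B2–B3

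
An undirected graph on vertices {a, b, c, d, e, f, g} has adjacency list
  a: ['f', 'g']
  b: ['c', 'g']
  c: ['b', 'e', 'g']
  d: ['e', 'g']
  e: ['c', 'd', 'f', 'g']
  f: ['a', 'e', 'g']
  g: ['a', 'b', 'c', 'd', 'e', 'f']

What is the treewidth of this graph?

A width-2 tree decomposition is:
Bags: B1 = {c, e, g}  B2 = {e, f, g}  B3 = {a, f, g}  B4 = {d, e, g}  B5 = {b, c, g}
Tree: B1–B2, B2–B3, B1–B4, B1–B5
Each bag holds 3 vertices, so the decomposition has width 2, which upper-bounds the treewidth. For the lower bound, the 3 vertices {d, e, g} are pairwise adjacent, and any tree decomposition puts a clique entirely inside one bag — forcing width ≥ 2. Hence tw(G) = 2 exactly.

2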